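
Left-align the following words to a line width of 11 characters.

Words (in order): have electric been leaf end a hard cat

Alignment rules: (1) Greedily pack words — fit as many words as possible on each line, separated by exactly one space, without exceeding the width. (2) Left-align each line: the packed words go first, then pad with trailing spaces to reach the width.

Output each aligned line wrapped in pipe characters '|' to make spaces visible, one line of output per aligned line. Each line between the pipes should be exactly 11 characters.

Line 1: ['have'] (min_width=4, slack=7)
Line 2: ['electric'] (min_width=8, slack=3)
Line 3: ['been', 'leaf'] (min_width=9, slack=2)
Line 4: ['end', 'a', 'hard'] (min_width=10, slack=1)
Line 5: ['cat'] (min_width=3, slack=8)

Answer: |have       |
|electric   |
|been leaf  |
|end a hard |
|cat        |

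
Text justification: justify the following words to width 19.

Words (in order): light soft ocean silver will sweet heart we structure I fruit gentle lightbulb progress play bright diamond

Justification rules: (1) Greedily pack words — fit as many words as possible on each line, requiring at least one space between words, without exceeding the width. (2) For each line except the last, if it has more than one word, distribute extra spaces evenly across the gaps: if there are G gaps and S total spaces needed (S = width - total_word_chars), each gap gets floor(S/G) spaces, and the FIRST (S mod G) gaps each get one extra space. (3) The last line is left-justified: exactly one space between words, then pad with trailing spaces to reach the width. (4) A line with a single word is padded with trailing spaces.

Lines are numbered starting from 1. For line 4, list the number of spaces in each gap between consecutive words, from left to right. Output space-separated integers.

Line 1: ['light', 'soft', 'ocean'] (min_width=16, slack=3)
Line 2: ['silver', 'will', 'sweet'] (min_width=17, slack=2)
Line 3: ['heart', 'we', 'structure'] (min_width=18, slack=1)
Line 4: ['I', 'fruit', 'gentle'] (min_width=14, slack=5)
Line 5: ['lightbulb', 'progress'] (min_width=18, slack=1)
Line 6: ['play', 'bright', 'diamond'] (min_width=19, slack=0)

Answer: 4 3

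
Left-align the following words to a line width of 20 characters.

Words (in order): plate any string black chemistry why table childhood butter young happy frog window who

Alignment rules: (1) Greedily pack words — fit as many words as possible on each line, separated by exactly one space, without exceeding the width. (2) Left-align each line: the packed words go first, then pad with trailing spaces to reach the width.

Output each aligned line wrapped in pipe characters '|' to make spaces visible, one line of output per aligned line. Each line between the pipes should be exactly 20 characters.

Answer: |plate any string    |
|black chemistry why |
|table childhood     |
|butter young happy  |
|frog window who     |

Derivation:
Line 1: ['plate', 'any', 'string'] (min_width=16, slack=4)
Line 2: ['black', 'chemistry', 'why'] (min_width=19, slack=1)
Line 3: ['table', 'childhood'] (min_width=15, slack=5)
Line 4: ['butter', 'young', 'happy'] (min_width=18, slack=2)
Line 5: ['frog', 'window', 'who'] (min_width=15, slack=5)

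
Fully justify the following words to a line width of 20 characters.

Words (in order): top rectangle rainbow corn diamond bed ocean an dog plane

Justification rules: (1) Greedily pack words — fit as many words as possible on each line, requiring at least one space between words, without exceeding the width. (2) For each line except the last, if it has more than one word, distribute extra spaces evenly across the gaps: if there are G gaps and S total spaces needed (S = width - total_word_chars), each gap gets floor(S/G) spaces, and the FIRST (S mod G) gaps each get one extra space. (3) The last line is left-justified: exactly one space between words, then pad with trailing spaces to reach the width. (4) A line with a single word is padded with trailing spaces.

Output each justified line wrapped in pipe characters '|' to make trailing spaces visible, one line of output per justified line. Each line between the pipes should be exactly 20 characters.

Line 1: ['top', 'rectangle'] (min_width=13, slack=7)
Line 2: ['rainbow', 'corn', 'diamond'] (min_width=20, slack=0)
Line 3: ['bed', 'ocean', 'an', 'dog'] (min_width=16, slack=4)
Line 4: ['plane'] (min_width=5, slack=15)

Answer: |top        rectangle|
|rainbow corn diamond|
|bed   ocean  an  dog|
|plane               |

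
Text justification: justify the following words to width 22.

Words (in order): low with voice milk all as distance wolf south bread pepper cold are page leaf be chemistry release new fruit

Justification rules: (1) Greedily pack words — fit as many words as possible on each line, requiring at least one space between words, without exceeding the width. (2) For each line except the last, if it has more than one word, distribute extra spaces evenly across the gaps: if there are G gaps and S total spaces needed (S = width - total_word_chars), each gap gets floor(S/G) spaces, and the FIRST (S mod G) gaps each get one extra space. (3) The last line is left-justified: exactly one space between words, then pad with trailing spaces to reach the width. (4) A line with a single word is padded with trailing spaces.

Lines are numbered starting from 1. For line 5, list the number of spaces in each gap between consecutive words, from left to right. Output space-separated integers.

Line 1: ['low', 'with', 'voice', 'milk'] (min_width=19, slack=3)
Line 2: ['all', 'as', 'distance', 'wolf'] (min_width=20, slack=2)
Line 3: ['south', 'bread', 'pepper'] (min_width=18, slack=4)
Line 4: ['cold', 'are', 'page', 'leaf', 'be'] (min_width=21, slack=1)
Line 5: ['chemistry', 'release', 'new'] (min_width=21, slack=1)
Line 6: ['fruit'] (min_width=5, slack=17)

Answer: 2 1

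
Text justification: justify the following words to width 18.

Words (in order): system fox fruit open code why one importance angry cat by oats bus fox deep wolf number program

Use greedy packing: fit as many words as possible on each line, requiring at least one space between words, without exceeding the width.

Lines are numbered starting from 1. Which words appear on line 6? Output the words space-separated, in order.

Answer: number program

Derivation:
Line 1: ['system', 'fox', 'fruit'] (min_width=16, slack=2)
Line 2: ['open', 'code', 'why', 'one'] (min_width=17, slack=1)
Line 3: ['importance', 'angry'] (min_width=16, slack=2)
Line 4: ['cat', 'by', 'oats', 'bus'] (min_width=15, slack=3)
Line 5: ['fox', 'deep', 'wolf'] (min_width=13, slack=5)
Line 6: ['number', 'program'] (min_width=14, slack=4)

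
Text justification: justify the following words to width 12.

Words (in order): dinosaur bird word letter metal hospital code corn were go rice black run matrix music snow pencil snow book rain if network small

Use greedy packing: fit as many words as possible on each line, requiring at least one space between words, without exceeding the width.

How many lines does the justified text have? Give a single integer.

Line 1: ['dinosaur'] (min_width=8, slack=4)
Line 2: ['bird', 'word'] (min_width=9, slack=3)
Line 3: ['letter', 'metal'] (min_width=12, slack=0)
Line 4: ['hospital'] (min_width=8, slack=4)
Line 5: ['code', 'corn'] (min_width=9, slack=3)
Line 6: ['were', 'go', 'rice'] (min_width=12, slack=0)
Line 7: ['black', 'run'] (min_width=9, slack=3)
Line 8: ['matrix', 'music'] (min_width=12, slack=0)
Line 9: ['snow', 'pencil'] (min_width=11, slack=1)
Line 10: ['snow', 'book'] (min_width=9, slack=3)
Line 11: ['rain', 'if'] (min_width=7, slack=5)
Line 12: ['network'] (min_width=7, slack=5)
Line 13: ['small'] (min_width=5, slack=7)
Total lines: 13

Answer: 13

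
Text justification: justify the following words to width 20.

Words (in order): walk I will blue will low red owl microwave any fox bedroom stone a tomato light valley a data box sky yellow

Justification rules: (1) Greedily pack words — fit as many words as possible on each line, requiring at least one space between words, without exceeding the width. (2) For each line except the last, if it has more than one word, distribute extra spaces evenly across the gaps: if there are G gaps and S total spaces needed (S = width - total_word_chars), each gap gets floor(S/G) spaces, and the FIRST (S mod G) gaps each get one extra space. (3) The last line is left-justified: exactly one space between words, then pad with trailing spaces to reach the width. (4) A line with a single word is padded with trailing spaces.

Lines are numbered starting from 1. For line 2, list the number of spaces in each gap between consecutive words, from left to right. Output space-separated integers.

Answer: 3 2 2

Derivation:
Line 1: ['walk', 'I', 'will', 'blue'] (min_width=16, slack=4)
Line 2: ['will', 'low', 'red', 'owl'] (min_width=16, slack=4)
Line 3: ['microwave', 'any', 'fox'] (min_width=17, slack=3)
Line 4: ['bedroom', 'stone', 'a'] (min_width=15, slack=5)
Line 5: ['tomato', 'light', 'valley'] (min_width=19, slack=1)
Line 6: ['a', 'data', 'box', 'sky'] (min_width=14, slack=6)
Line 7: ['yellow'] (min_width=6, slack=14)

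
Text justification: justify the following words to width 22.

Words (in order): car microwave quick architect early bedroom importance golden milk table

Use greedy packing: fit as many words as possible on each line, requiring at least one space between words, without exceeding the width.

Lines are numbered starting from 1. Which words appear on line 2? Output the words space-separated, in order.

Answer: architect early

Derivation:
Line 1: ['car', 'microwave', 'quick'] (min_width=19, slack=3)
Line 2: ['architect', 'early'] (min_width=15, slack=7)
Line 3: ['bedroom', 'importance'] (min_width=18, slack=4)
Line 4: ['golden', 'milk', 'table'] (min_width=17, slack=5)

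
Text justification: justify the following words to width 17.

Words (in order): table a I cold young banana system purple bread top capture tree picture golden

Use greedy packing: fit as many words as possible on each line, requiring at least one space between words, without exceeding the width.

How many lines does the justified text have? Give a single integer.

Answer: 6

Derivation:
Line 1: ['table', 'a', 'I', 'cold'] (min_width=14, slack=3)
Line 2: ['young', 'banana'] (min_width=12, slack=5)
Line 3: ['system', 'purple'] (min_width=13, slack=4)
Line 4: ['bread', 'top', 'capture'] (min_width=17, slack=0)
Line 5: ['tree', 'picture'] (min_width=12, slack=5)
Line 6: ['golden'] (min_width=6, slack=11)
Total lines: 6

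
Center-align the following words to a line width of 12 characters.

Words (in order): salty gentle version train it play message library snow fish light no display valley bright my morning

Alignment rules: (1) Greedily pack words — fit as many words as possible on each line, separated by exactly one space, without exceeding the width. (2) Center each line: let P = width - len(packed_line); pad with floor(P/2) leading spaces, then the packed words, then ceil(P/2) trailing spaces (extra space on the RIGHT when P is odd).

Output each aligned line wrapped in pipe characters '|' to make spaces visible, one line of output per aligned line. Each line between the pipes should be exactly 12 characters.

Line 1: ['salty', 'gentle'] (min_width=12, slack=0)
Line 2: ['version'] (min_width=7, slack=5)
Line 3: ['train', 'it'] (min_width=8, slack=4)
Line 4: ['play', 'message'] (min_width=12, slack=0)
Line 5: ['library', 'snow'] (min_width=12, slack=0)
Line 6: ['fish', 'light'] (min_width=10, slack=2)
Line 7: ['no', 'display'] (min_width=10, slack=2)
Line 8: ['valley'] (min_width=6, slack=6)
Line 9: ['bright', 'my'] (min_width=9, slack=3)
Line 10: ['morning'] (min_width=7, slack=5)

Answer: |salty gentle|
|  version   |
|  train it  |
|play message|
|library snow|
| fish light |
| no display |
|   valley   |
| bright my  |
|  morning   |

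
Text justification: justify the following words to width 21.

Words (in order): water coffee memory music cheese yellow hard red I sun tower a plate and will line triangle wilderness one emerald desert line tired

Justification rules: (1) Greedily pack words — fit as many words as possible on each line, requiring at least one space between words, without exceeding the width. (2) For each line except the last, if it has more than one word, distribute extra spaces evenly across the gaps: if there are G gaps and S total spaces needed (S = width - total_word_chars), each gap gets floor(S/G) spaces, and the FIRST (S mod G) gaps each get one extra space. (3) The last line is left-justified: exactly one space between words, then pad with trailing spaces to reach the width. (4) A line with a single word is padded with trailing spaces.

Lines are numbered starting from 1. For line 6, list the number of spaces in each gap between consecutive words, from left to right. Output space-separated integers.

Line 1: ['water', 'coffee', 'memory'] (min_width=19, slack=2)
Line 2: ['music', 'cheese', 'yellow'] (min_width=19, slack=2)
Line 3: ['hard', 'red', 'I', 'sun', 'tower'] (min_width=20, slack=1)
Line 4: ['a', 'plate', 'and', 'will', 'line'] (min_width=21, slack=0)
Line 5: ['triangle', 'wilderness'] (min_width=19, slack=2)
Line 6: ['one', 'emerald', 'desert'] (min_width=18, slack=3)
Line 7: ['line', 'tired'] (min_width=10, slack=11)

Answer: 3 2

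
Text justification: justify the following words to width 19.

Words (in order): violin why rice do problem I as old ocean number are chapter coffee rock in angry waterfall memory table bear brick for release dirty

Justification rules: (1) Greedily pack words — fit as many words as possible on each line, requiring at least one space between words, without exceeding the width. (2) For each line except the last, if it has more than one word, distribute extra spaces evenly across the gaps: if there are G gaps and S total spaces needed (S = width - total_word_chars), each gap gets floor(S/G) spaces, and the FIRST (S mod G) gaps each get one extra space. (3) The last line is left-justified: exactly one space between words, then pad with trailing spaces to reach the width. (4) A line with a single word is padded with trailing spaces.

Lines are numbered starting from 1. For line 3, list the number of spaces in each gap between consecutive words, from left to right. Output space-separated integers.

Answer: 3 2

Derivation:
Line 1: ['violin', 'why', 'rice', 'do'] (min_width=18, slack=1)
Line 2: ['problem', 'I', 'as', 'old'] (min_width=16, slack=3)
Line 3: ['ocean', 'number', 'are'] (min_width=16, slack=3)
Line 4: ['chapter', 'coffee', 'rock'] (min_width=19, slack=0)
Line 5: ['in', 'angry', 'waterfall'] (min_width=18, slack=1)
Line 6: ['memory', 'table', 'bear'] (min_width=17, slack=2)
Line 7: ['brick', 'for', 'release'] (min_width=17, slack=2)
Line 8: ['dirty'] (min_width=5, slack=14)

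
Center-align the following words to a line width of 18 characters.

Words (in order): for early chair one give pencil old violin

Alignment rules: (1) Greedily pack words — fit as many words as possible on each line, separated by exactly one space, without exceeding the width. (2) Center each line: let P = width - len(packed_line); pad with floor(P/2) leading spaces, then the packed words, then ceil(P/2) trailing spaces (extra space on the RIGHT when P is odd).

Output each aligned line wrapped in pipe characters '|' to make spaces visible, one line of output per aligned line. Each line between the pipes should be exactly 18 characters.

Answer: | for early chair  |
| one give pencil  |
|    old violin    |

Derivation:
Line 1: ['for', 'early', 'chair'] (min_width=15, slack=3)
Line 2: ['one', 'give', 'pencil'] (min_width=15, slack=3)
Line 3: ['old', 'violin'] (min_width=10, slack=8)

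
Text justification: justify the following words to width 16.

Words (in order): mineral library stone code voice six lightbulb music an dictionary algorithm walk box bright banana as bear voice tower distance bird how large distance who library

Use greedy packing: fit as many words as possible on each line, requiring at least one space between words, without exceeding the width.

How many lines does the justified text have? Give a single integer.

Answer: 13

Derivation:
Line 1: ['mineral', 'library'] (min_width=15, slack=1)
Line 2: ['stone', 'code', 'voice'] (min_width=16, slack=0)
Line 3: ['six', 'lightbulb'] (min_width=13, slack=3)
Line 4: ['music', 'an'] (min_width=8, slack=8)
Line 5: ['dictionary'] (min_width=10, slack=6)
Line 6: ['algorithm', 'walk'] (min_width=14, slack=2)
Line 7: ['box', 'bright'] (min_width=10, slack=6)
Line 8: ['banana', 'as', 'bear'] (min_width=14, slack=2)
Line 9: ['voice', 'tower'] (min_width=11, slack=5)
Line 10: ['distance', 'bird'] (min_width=13, slack=3)
Line 11: ['how', 'large'] (min_width=9, slack=7)
Line 12: ['distance', 'who'] (min_width=12, slack=4)
Line 13: ['library'] (min_width=7, slack=9)
Total lines: 13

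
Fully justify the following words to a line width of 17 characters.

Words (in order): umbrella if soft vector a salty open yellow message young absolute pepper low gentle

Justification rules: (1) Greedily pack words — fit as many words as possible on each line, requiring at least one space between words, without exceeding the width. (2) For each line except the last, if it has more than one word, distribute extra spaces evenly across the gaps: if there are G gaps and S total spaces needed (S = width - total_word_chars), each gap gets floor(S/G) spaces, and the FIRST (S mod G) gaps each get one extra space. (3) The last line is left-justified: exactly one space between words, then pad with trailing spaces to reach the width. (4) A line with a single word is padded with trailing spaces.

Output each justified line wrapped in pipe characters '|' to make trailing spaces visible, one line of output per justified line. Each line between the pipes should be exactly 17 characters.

Line 1: ['umbrella', 'if', 'soft'] (min_width=16, slack=1)
Line 2: ['vector', 'a', 'salty'] (min_width=14, slack=3)
Line 3: ['open', 'yellow'] (min_width=11, slack=6)
Line 4: ['message', 'young'] (min_width=13, slack=4)
Line 5: ['absolute', 'pepper'] (min_width=15, slack=2)
Line 6: ['low', 'gentle'] (min_width=10, slack=7)

Answer: |umbrella  if soft|
|vector   a  salty|
|open       yellow|
|message     young|
|absolute   pepper|
|low gentle       |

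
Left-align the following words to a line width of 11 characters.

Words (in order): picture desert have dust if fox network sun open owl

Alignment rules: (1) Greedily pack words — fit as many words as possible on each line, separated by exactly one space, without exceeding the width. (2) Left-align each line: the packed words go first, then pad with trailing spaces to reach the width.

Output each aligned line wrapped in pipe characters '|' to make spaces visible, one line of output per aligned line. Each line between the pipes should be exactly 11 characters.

Line 1: ['picture'] (min_width=7, slack=4)
Line 2: ['desert', 'have'] (min_width=11, slack=0)
Line 3: ['dust', 'if', 'fox'] (min_width=11, slack=0)
Line 4: ['network', 'sun'] (min_width=11, slack=0)
Line 5: ['open', 'owl'] (min_width=8, slack=3)

Answer: |picture    |
|desert have|
|dust if fox|
|network sun|
|open owl   |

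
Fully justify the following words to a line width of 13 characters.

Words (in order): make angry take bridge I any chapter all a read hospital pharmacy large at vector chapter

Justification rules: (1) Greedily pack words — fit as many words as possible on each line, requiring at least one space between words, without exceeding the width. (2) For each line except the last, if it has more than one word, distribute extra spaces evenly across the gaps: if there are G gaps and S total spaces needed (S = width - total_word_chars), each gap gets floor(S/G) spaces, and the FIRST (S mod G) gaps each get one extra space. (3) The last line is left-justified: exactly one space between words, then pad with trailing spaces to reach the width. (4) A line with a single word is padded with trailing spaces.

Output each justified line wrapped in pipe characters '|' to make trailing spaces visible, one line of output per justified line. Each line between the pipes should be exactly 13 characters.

Line 1: ['make', 'angry'] (min_width=10, slack=3)
Line 2: ['take', 'bridge', 'I'] (min_width=13, slack=0)
Line 3: ['any', 'chapter'] (min_width=11, slack=2)
Line 4: ['all', 'a', 'read'] (min_width=10, slack=3)
Line 5: ['hospital'] (min_width=8, slack=5)
Line 6: ['pharmacy'] (min_width=8, slack=5)
Line 7: ['large', 'at'] (min_width=8, slack=5)
Line 8: ['vector'] (min_width=6, slack=7)
Line 9: ['chapter'] (min_width=7, slack=6)

Answer: |make    angry|
|take bridge I|
|any   chapter|
|all   a  read|
|hospital     |
|pharmacy     |
|large      at|
|vector       |
|chapter      |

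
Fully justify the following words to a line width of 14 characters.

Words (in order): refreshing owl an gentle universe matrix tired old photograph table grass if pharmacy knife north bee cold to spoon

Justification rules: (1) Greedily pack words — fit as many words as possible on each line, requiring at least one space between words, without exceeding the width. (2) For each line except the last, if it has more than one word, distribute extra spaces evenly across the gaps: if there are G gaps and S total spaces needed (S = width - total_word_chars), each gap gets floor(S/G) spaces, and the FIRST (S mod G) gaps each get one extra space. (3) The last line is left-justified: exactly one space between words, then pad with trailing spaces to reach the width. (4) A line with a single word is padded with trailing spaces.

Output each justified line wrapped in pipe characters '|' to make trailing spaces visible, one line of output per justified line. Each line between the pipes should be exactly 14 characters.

Line 1: ['refreshing', 'owl'] (min_width=14, slack=0)
Line 2: ['an', 'gentle'] (min_width=9, slack=5)
Line 3: ['universe'] (min_width=8, slack=6)
Line 4: ['matrix', 'tired'] (min_width=12, slack=2)
Line 5: ['old', 'photograph'] (min_width=14, slack=0)
Line 6: ['table', 'grass', 'if'] (min_width=14, slack=0)
Line 7: ['pharmacy', 'knife'] (min_width=14, slack=0)
Line 8: ['north', 'bee', 'cold'] (min_width=14, slack=0)
Line 9: ['to', 'spoon'] (min_width=8, slack=6)

Answer: |refreshing owl|
|an      gentle|
|universe      |
|matrix   tired|
|old photograph|
|table grass if|
|pharmacy knife|
|north bee cold|
|to spoon      |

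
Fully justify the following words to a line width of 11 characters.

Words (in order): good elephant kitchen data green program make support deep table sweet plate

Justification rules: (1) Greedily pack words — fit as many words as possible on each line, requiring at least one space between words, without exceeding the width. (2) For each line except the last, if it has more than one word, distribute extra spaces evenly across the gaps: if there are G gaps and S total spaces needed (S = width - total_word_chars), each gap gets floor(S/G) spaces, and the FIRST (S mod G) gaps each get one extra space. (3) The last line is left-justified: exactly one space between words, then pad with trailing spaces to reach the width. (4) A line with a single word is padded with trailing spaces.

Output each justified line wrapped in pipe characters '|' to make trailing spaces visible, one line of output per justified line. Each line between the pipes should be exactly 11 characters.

Answer: |good       |
|elephant   |
|kitchen    |
|data  green|
|program    |
|make       |
|support    |
|deep  table|
|sweet plate|

Derivation:
Line 1: ['good'] (min_width=4, slack=7)
Line 2: ['elephant'] (min_width=8, slack=3)
Line 3: ['kitchen'] (min_width=7, slack=4)
Line 4: ['data', 'green'] (min_width=10, slack=1)
Line 5: ['program'] (min_width=7, slack=4)
Line 6: ['make'] (min_width=4, slack=7)
Line 7: ['support'] (min_width=7, slack=4)
Line 8: ['deep', 'table'] (min_width=10, slack=1)
Line 9: ['sweet', 'plate'] (min_width=11, slack=0)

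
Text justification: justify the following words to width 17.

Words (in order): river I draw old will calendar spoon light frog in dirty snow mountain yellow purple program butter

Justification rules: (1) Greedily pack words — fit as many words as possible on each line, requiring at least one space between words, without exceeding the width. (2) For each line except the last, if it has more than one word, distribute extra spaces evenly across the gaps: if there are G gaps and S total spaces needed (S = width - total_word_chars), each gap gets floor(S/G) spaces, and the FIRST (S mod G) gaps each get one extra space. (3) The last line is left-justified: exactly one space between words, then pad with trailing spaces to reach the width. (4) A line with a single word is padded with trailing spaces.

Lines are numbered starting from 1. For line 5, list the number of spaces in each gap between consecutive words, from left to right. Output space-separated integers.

Answer: 3

Derivation:
Line 1: ['river', 'I', 'draw', 'old'] (min_width=16, slack=1)
Line 2: ['will', 'calendar'] (min_width=13, slack=4)
Line 3: ['spoon', 'light', 'frog'] (min_width=16, slack=1)
Line 4: ['in', 'dirty', 'snow'] (min_width=13, slack=4)
Line 5: ['mountain', 'yellow'] (min_width=15, slack=2)
Line 6: ['purple', 'program'] (min_width=14, slack=3)
Line 7: ['butter'] (min_width=6, slack=11)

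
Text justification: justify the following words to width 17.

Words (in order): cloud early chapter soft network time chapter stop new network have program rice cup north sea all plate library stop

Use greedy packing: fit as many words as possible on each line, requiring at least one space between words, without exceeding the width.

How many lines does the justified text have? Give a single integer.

Line 1: ['cloud', 'early'] (min_width=11, slack=6)
Line 2: ['chapter', 'soft'] (min_width=12, slack=5)
Line 3: ['network', 'time'] (min_width=12, slack=5)
Line 4: ['chapter', 'stop', 'new'] (min_width=16, slack=1)
Line 5: ['network', 'have'] (min_width=12, slack=5)
Line 6: ['program', 'rice', 'cup'] (min_width=16, slack=1)
Line 7: ['north', 'sea', 'all'] (min_width=13, slack=4)
Line 8: ['plate', 'library'] (min_width=13, slack=4)
Line 9: ['stop'] (min_width=4, slack=13)
Total lines: 9

Answer: 9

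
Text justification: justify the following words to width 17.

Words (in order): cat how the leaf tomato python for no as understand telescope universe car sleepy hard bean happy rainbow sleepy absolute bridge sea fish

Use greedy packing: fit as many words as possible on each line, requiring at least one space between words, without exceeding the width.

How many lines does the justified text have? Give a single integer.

Answer: 9

Derivation:
Line 1: ['cat', 'how', 'the', 'leaf'] (min_width=16, slack=1)
Line 2: ['tomato', 'python', 'for'] (min_width=17, slack=0)
Line 3: ['no', 'as', 'understand'] (min_width=16, slack=1)
Line 4: ['telescope'] (min_width=9, slack=8)
Line 5: ['universe', 'car'] (min_width=12, slack=5)
Line 6: ['sleepy', 'hard', 'bean'] (min_width=16, slack=1)
Line 7: ['happy', 'rainbow'] (min_width=13, slack=4)
Line 8: ['sleepy', 'absolute'] (min_width=15, slack=2)
Line 9: ['bridge', 'sea', 'fish'] (min_width=15, slack=2)
Total lines: 9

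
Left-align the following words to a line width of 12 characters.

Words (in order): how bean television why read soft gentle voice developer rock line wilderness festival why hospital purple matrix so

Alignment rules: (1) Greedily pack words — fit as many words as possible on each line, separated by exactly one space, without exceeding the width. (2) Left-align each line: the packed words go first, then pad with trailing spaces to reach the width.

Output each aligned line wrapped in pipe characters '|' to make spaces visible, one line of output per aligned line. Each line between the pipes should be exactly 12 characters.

Answer: |how bean    |
|television  |
|why read    |
|soft gentle |
|voice       |
|developer   |
|rock line   |
|wilderness  |
|festival why|
|hospital    |
|purple      |
|matrix so   |

Derivation:
Line 1: ['how', 'bean'] (min_width=8, slack=4)
Line 2: ['television'] (min_width=10, slack=2)
Line 3: ['why', 'read'] (min_width=8, slack=4)
Line 4: ['soft', 'gentle'] (min_width=11, slack=1)
Line 5: ['voice'] (min_width=5, slack=7)
Line 6: ['developer'] (min_width=9, slack=3)
Line 7: ['rock', 'line'] (min_width=9, slack=3)
Line 8: ['wilderness'] (min_width=10, slack=2)
Line 9: ['festival', 'why'] (min_width=12, slack=0)
Line 10: ['hospital'] (min_width=8, slack=4)
Line 11: ['purple'] (min_width=6, slack=6)
Line 12: ['matrix', 'so'] (min_width=9, slack=3)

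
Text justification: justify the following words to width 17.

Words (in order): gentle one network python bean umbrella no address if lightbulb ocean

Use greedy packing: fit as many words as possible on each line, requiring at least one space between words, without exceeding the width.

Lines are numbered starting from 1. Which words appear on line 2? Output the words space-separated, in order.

Answer: network python

Derivation:
Line 1: ['gentle', 'one'] (min_width=10, slack=7)
Line 2: ['network', 'python'] (min_width=14, slack=3)
Line 3: ['bean', 'umbrella', 'no'] (min_width=16, slack=1)
Line 4: ['address', 'if'] (min_width=10, slack=7)
Line 5: ['lightbulb', 'ocean'] (min_width=15, slack=2)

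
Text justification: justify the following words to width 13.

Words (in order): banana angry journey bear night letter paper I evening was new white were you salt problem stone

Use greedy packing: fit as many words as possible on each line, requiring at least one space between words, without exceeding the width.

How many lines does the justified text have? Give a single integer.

Line 1: ['banana', 'angry'] (min_width=12, slack=1)
Line 2: ['journey', 'bear'] (min_width=12, slack=1)
Line 3: ['night', 'letter'] (min_width=12, slack=1)
Line 4: ['paper', 'I'] (min_width=7, slack=6)
Line 5: ['evening', 'was'] (min_width=11, slack=2)
Line 6: ['new', 'white'] (min_width=9, slack=4)
Line 7: ['were', 'you', 'salt'] (min_width=13, slack=0)
Line 8: ['problem', 'stone'] (min_width=13, slack=0)
Total lines: 8

Answer: 8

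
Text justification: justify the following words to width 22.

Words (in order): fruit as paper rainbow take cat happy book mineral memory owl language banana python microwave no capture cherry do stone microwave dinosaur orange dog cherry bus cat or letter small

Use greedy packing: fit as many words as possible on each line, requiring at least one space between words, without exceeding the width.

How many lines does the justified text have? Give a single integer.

Answer: 9

Derivation:
Line 1: ['fruit', 'as', 'paper', 'rainbow'] (min_width=22, slack=0)
Line 2: ['take', 'cat', 'happy', 'book'] (min_width=19, slack=3)
Line 3: ['mineral', 'memory', 'owl'] (min_width=18, slack=4)
Line 4: ['language', 'banana', 'python'] (min_width=22, slack=0)
Line 5: ['microwave', 'no', 'capture'] (min_width=20, slack=2)
Line 6: ['cherry', 'do', 'stone'] (min_width=15, slack=7)
Line 7: ['microwave', 'dinosaur'] (min_width=18, slack=4)
Line 8: ['orange', 'dog', 'cherry', 'bus'] (min_width=21, slack=1)
Line 9: ['cat', 'or', 'letter', 'small'] (min_width=19, slack=3)
Total lines: 9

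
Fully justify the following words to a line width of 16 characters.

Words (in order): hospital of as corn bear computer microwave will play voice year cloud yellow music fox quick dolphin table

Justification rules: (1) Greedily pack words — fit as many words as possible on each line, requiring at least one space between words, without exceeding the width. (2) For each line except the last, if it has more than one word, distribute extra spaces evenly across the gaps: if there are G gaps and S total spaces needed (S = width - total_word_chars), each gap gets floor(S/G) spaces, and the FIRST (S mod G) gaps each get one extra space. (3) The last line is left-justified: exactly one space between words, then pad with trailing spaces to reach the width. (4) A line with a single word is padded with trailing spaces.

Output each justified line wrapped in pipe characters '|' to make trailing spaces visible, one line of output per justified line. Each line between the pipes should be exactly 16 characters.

Answer: |hospital  of  as|
|corn        bear|
|computer        |
|microwave   will|
|play  voice year|
|cloud     yellow|
|music  fox quick|
|dolphin table   |

Derivation:
Line 1: ['hospital', 'of', 'as'] (min_width=14, slack=2)
Line 2: ['corn', 'bear'] (min_width=9, slack=7)
Line 3: ['computer'] (min_width=8, slack=8)
Line 4: ['microwave', 'will'] (min_width=14, slack=2)
Line 5: ['play', 'voice', 'year'] (min_width=15, slack=1)
Line 6: ['cloud', 'yellow'] (min_width=12, slack=4)
Line 7: ['music', 'fox', 'quick'] (min_width=15, slack=1)
Line 8: ['dolphin', 'table'] (min_width=13, slack=3)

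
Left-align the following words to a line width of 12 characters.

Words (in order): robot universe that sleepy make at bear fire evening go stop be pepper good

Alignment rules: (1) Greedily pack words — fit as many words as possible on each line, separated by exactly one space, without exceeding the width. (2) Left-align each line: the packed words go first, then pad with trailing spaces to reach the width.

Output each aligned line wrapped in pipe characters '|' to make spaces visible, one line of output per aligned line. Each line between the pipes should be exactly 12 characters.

Line 1: ['robot'] (min_width=5, slack=7)
Line 2: ['universe'] (min_width=8, slack=4)
Line 3: ['that', 'sleepy'] (min_width=11, slack=1)
Line 4: ['make', 'at', 'bear'] (min_width=12, slack=0)
Line 5: ['fire', 'evening'] (min_width=12, slack=0)
Line 6: ['go', 'stop', 'be'] (min_width=10, slack=2)
Line 7: ['pepper', 'good'] (min_width=11, slack=1)

Answer: |robot       |
|universe    |
|that sleepy |
|make at bear|
|fire evening|
|go stop be  |
|pepper good |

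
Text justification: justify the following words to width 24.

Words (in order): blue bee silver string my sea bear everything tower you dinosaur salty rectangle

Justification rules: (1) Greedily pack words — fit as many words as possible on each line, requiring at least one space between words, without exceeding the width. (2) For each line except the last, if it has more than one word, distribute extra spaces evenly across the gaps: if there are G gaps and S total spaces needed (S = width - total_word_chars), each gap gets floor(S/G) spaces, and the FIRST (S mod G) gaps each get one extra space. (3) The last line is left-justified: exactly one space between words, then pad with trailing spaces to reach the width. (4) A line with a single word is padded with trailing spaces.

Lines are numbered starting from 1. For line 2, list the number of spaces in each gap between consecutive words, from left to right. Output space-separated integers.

Line 1: ['blue', 'bee', 'silver', 'string'] (min_width=22, slack=2)
Line 2: ['my', 'sea', 'bear', 'everything'] (min_width=22, slack=2)
Line 3: ['tower', 'you', 'dinosaur', 'salty'] (min_width=24, slack=0)
Line 4: ['rectangle'] (min_width=9, slack=15)

Answer: 2 2 1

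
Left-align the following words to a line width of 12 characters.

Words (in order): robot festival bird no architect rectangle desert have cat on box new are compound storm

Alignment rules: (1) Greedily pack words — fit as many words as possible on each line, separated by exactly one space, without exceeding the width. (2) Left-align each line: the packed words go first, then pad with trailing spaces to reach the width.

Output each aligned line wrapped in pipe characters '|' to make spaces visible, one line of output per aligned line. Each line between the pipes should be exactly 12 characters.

Answer: |robot       |
|festival    |
|bird no     |
|architect   |
|rectangle   |
|desert have |
|cat on box  |
|new are     |
|compound    |
|storm       |

Derivation:
Line 1: ['robot'] (min_width=5, slack=7)
Line 2: ['festival'] (min_width=8, slack=4)
Line 3: ['bird', 'no'] (min_width=7, slack=5)
Line 4: ['architect'] (min_width=9, slack=3)
Line 5: ['rectangle'] (min_width=9, slack=3)
Line 6: ['desert', 'have'] (min_width=11, slack=1)
Line 7: ['cat', 'on', 'box'] (min_width=10, slack=2)
Line 8: ['new', 'are'] (min_width=7, slack=5)
Line 9: ['compound'] (min_width=8, slack=4)
Line 10: ['storm'] (min_width=5, slack=7)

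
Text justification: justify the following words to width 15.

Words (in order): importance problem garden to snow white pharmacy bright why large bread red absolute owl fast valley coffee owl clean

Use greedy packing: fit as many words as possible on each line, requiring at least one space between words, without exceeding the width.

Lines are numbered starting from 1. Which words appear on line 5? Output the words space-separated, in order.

Answer: why large bread

Derivation:
Line 1: ['importance'] (min_width=10, slack=5)
Line 2: ['problem', 'garden'] (min_width=14, slack=1)
Line 3: ['to', 'snow', 'white'] (min_width=13, slack=2)
Line 4: ['pharmacy', 'bright'] (min_width=15, slack=0)
Line 5: ['why', 'large', 'bread'] (min_width=15, slack=0)
Line 6: ['red', 'absolute'] (min_width=12, slack=3)
Line 7: ['owl', 'fast', 'valley'] (min_width=15, slack=0)
Line 8: ['coffee', 'owl'] (min_width=10, slack=5)
Line 9: ['clean'] (min_width=5, slack=10)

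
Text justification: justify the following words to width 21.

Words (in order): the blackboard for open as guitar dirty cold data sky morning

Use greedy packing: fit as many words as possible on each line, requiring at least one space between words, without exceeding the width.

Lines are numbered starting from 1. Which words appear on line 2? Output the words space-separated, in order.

Answer: open as guitar dirty

Derivation:
Line 1: ['the', 'blackboard', 'for'] (min_width=18, slack=3)
Line 2: ['open', 'as', 'guitar', 'dirty'] (min_width=20, slack=1)
Line 3: ['cold', 'data', 'sky', 'morning'] (min_width=21, slack=0)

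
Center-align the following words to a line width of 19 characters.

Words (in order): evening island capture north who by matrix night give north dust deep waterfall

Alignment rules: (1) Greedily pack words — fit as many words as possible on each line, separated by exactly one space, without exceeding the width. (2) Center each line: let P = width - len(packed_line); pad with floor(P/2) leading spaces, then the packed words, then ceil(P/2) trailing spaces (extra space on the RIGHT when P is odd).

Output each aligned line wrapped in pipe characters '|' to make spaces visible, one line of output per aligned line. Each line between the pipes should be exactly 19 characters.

Answer: |  evening island   |
| capture north who |
|  by matrix night  |
|  give north dust  |
|  deep waterfall   |

Derivation:
Line 1: ['evening', 'island'] (min_width=14, slack=5)
Line 2: ['capture', 'north', 'who'] (min_width=17, slack=2)
Line 3: ['by', 'matrix', 'night'] (min_width=15, slack=4)
Line 4: ['give', 'north', 'dust'] (min_width=15, slack=4)
Line 5: ['deep', 'waterfall'] (min_width=14, slack=5)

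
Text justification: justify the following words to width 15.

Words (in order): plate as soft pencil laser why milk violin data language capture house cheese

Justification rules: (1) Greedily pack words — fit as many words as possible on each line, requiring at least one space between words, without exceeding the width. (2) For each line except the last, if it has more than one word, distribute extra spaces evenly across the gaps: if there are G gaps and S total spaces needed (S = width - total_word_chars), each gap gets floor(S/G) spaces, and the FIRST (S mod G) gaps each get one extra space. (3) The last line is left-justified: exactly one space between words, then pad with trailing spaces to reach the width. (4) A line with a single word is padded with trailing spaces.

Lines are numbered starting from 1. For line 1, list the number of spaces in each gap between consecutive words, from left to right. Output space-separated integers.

Line 1: ['plate', 'as', 'soft'] (min_width=13, slack=2)
Line 2: ['pencil', 'laser'] (min_width=12, slack=3)
Line 3: ['why', 'milk', 'violin'] (min_width=15, slack=0)
Line 4: ['data', 'language'] (min_width=13, slack=2)
Line 5: ['capture', 'house'] (min_width=13, slack=2)
Line 6: ['cheese'] (min_width=6, slack=9)

Answer: 2 2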